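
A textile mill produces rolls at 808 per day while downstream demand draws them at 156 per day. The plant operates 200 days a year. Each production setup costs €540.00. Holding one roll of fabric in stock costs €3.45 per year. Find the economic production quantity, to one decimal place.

Annual demand D = 156 × 200 = 31,200.
Production build-up factor (1 − d/p) = 1 − 156/808 = 0.8069.
Q* = √(2DS / (H(1 − d/p))) = √(2 × 31,200 × 540 / (3.45 × 0.8069)).
= √(33,696,000 / 2.7839) ≈ 3479.057.

Q* ≈ 3,479.1 rolls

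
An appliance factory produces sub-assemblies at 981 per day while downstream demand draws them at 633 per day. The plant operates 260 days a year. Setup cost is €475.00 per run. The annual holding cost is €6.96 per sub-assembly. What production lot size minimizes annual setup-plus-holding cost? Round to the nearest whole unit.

Q* ≈ 7,958 sub-assemblies

Annual demand D = 633 × 260 = 164,580.
Production build-up factor (1 − d/p) = 1 − 633/981 = 0.3547.
Q* = √(2DS / (H(1 − d/p))) = √(2 × 164,580 × 475 / (6.96 × 0.3547)).
= √(156,351,000 / 2.469) ≈ 7957.756.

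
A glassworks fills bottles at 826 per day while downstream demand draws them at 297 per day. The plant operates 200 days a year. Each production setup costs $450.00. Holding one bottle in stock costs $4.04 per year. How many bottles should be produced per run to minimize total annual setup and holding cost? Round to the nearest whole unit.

Q* ≈ 4,546 bottles

Annual demand D = 297 × 200 = 59,400.
Production build-up factor (1 − d/p) = 1 − 297/826 = 0.6404.
Q* = √(2DS / (H(1 − d/p))) = √(2 × 59,400 × 450 / (4.04 × 0.6404)).
= √(53,460,000 / 2.5874) ≈ 4545.545.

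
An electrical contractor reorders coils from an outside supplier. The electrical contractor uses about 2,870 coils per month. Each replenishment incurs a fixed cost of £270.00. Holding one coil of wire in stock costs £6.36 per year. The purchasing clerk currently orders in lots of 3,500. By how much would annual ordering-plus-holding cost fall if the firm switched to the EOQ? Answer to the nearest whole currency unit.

Extra cost ≈ £2,911 per year

Annual demand D = 2,870 × 12 = 34,440.
EOQ = √(2DS/H) = √(2 × 34,440 × 270 / 6.36) ≈ 1710.01.
Cost at Q* = (D/Q*)S + (Q*/2)H = √(2DSH) ≈ £10,875.69.
Cost at Q = 3,500: (34,440/3,500)×270 + (3,500/2)×6.36 = £2,656.80 + £11,130.00 = £13,786.80.
Excess = £13,786.80 − £10,875.69 = £2,911.11.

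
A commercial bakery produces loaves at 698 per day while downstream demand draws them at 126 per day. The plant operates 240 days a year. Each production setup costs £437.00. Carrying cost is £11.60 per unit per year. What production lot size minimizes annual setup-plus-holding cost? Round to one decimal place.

Annual demand D = 126 × 240 = 30,240.
Production build-up factor (1 − d/p) = 1 − 126/698 = 0.8195.
Q* = √(2DS / (H(1 − d/p))) = √(2 × 30,240 × 437 / (11.6 × 0.8195)).
= √(26,429,760 / 9.506) ≈ 1667.429.

Q* ≈ 1,667.4 loaves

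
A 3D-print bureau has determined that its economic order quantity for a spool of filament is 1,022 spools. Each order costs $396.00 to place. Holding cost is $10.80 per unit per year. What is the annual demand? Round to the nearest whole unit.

D ≈ 14,243 spools per year

Squaring Q* = √(2DS/H) gives Q*² = 2DS/H.
From Q* = √(2DS/H): D = Q*²H / (2S) = 1,022² × 10.8 / (2 × 396) = 14242.964.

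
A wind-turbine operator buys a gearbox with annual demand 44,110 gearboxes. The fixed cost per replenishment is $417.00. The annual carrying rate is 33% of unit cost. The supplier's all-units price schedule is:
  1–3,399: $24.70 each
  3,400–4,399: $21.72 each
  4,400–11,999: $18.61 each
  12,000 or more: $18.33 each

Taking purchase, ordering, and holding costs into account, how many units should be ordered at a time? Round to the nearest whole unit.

Holding cost per unit per year at price C is H = 0.33·C.
For each price level, check whether its EOQ is feasible; otherwise the best quantity at that price is the breakpoint.
EOQ at $24.70 = 2124.4 (feasible in tier 1): TC = 44,110×$24.70 + (44,110/2124.4)×417 + (2124.4/2)×0.33×$24.70 = $1,106,833.38.
EOQ at $21.72 = 2265.5 < 3400, so use break Q=3400: TC = 44,110×$21.72 + (44,110/3400.0)×417 + (3400.0/2)×0.33×$21.72 = $975,664.08.
EOQ at $18.61 = 2447.5 < 4400, so use break Q=4400: TC = 44,110×$18.61 + (44,110/4400.0)×417 + (4400.0/2)×0.33×$18.61 = $838,578.39.
EOQ at $18.33 = 2466.1 < 12000, so use break Q=12000: TC = 44,110×$18.33 + (44,110/12000.0)×417 + (12000.0/2)×0.33×$18.33 = $846,362.52.
Lowest total cost is $838,578.39 at Q = 4400.0.

Q* ≈ 4,400 gearboxes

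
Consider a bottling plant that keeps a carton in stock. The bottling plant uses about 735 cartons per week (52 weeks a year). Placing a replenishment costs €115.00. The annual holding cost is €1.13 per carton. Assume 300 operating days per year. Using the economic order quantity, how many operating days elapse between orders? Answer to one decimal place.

Annual demand D = 735 × 52 = 38,220.
Q* = √(2DS/H) = √(2 × 38,220 × 115 / 1.13) ≈ 2789.14.
Cycle time = Q*/D × 300 = 2789.14 / 38,220 × 300 ≈ 21.893 days.

T ≈ 21.9 days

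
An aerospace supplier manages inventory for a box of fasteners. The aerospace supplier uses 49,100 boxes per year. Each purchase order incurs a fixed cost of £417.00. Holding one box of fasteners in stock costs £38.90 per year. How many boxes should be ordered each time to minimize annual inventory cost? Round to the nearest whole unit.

EOQ = √(2DS / H) = √(2 × 49,100 × 417 / 38.9).
= √(40,949,400 / 38.9) = √1,052,683.8046 ≈ 1026.004.

Q* ≈ 1,026 boxes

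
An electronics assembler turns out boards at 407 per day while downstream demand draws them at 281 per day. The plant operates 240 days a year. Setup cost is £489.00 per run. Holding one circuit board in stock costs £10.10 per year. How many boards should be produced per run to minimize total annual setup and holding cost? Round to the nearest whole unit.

Annual demand D = 281 × 240 = 67,440.
Production build-up factor (1 − d/p) = 1 − 281/407 = 0.3096.
Q* = √(2DS / (H(1 − d/p))) = √(2 × 67,440 × 489 / (10.1 × 0.3096)).
= √(65,956,320 / 3.1268) ≈ 4592.820.

Q* ≈ 4,593 boards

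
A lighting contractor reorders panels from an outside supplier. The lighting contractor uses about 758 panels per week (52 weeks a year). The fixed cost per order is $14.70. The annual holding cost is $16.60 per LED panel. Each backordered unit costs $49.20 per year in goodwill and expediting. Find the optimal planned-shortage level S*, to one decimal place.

S* ≈ 77.1 panels

Annual demand D = 758 × 52 = 39,416.
With planned backorders, Q* = √(2DS/H) · √((H+B)/B).
√(2DS/H) = √(2 × 39,416 × 14.7 / 16.6) = 264.214.
√((H+B)/B) = √((16.6+49.2)/49.2) = 1.1565.
Q* ≈ 305.553.
S* = Q* · H/(H+B) = 305.553 × 16.6/65.8 ≈ 77.085.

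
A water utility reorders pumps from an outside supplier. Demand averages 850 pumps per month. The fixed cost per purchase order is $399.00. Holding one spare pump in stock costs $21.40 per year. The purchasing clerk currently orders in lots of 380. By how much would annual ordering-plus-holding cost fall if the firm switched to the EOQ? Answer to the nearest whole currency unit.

Annual demand D = 850 × 12 = 10,200.
EOQ = √(2DS/H) = √(2 × 10,200 × 399 / 21.4) ≈ 616.73.
Cost at Q* = (D/Q*)S + (Q*/2)H = √(2DSH) ≈ $13,198.01.
Cost at Q = 380: (10,200/380)×399 + (380/2)×21.4 = $10,710.00 + $4,066.00 = $14,776.00.
Excess = $14,776.00 − $13,198.01 = $1,577.99.

Extra cost ≈ $1,578 per year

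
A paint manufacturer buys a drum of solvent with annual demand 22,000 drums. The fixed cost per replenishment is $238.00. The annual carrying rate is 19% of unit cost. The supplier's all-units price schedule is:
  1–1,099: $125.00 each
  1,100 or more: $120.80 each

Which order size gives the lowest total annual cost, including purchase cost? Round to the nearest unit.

Q* ≈ 1,100 drums

Holding cost per unit per year at price C is H = 0.19·C.
Evaluate total cost at each tier's feasible EOQ or, if the EOQ is below the tier, at the tier's minimum quantity.
EOQ at $125.00 = 664.0 (feasible in tier 1): TC = 22,000×$125.00 + (22,000/664.0)×238 + (664.0/2)×0.19×$125.00 = $2,765,770.54.
EOQ at $120.80 = 675.5 < 1100, so use break Q=1100: TC = 22,000×$120.80 + (22,000/1100.0)×238 + (1100.0/2)×0.19×$120.80 = $2,674,983.60.
Lowest total cost is $2,674,983.60 at Q = 1100.0.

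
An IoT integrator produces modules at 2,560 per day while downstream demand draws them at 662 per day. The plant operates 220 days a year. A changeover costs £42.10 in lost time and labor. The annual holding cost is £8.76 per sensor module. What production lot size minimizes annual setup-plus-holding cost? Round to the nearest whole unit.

Annual demand D = 662 × 220 = 145,640.
Production build-up factor (1 − d/p) = 1 − 662/2,560 = 0.7414.
Q* = √(2DS / (H(1 − d/p))) = √(2 × 145,640 × 42.1 / (8.76 × 0.7414)).
= √(12,262,888 / 6.4947) ≈ 1374.093.

Q* ≈ 1,374 modules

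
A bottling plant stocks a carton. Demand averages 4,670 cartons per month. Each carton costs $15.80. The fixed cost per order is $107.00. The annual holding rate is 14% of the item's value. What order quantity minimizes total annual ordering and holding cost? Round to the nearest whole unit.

Q* ≈ 2,328 cartons

Annual demand D = 4,670 × 12 = 56,040.
Holding cost H = 0.14 × $15.80 = $2.2120 per unit per year.
EOQ = √(2DS / H) = √(2 × 56,040 × 107 / 2.212).
= √(11,992,560 / 2.212) = √5,421,591.3201 ≈ 2328.431.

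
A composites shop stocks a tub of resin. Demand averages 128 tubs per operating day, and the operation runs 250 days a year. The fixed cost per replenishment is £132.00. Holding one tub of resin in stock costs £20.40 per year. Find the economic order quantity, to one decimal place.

Q* ≈ 643.5 tubs

Annual demand D = 128 × 250 = 32,000.
EOQ = √(2DS / H) = √(2 × 32,000 × 132 / 20.4).
= √(8,448,000 / 20.4) = √414,117.6471 ≈ 643.520.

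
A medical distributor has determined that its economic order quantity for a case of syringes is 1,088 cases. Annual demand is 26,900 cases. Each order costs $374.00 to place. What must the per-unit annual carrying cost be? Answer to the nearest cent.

H ≈ $17.00

Squaring Q* = √(2DS/H) gives Q*² = 2DS/H.
From Q* = √(2DS/H): H = 2DS / Q*² = 2 × 26,900 × 374 / 1,088² = 16.9979.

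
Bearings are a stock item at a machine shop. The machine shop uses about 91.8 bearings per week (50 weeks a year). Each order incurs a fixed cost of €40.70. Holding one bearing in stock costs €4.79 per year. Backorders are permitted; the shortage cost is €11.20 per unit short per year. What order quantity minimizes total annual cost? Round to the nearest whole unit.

Annual demand D = 91.8 × 50 = 4,590.
With planned backorders, Q* = √(2DS/H) · √((H+B)/B).
√(2DS/H) = √(2 × 4,590 × 40.7 / 4.79) = 279.287.
√((H+B)/B) = √((4.79+11.2)/11.2) = 1.1949.
Q* ≈ 333.708.

Q* ≈ 334 bearings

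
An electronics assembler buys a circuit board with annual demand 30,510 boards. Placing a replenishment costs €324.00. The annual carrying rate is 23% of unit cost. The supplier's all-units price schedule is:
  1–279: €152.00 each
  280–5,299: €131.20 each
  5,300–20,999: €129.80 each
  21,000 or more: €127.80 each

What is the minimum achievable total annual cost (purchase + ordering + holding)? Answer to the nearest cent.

Holding cost per unit per year at price C is H = 0.23·C.
Evaluate total cost at each tier's feasible EOQ or, if the EOQ is below the tier, at the tier's minimum quantity.
Tier 1 (€152.00): EOQ = 752.0 exceeds tier's upper bound 279, so this tier is dominated.
EOQ at €131.20 = 809.4 (feasible in tier 2): TC = 30,510×€131.20 + (30,510/809.4)×324 + (809.4/2)×0.23×€131.20 = €4,027,337.27.
EOQ at €129.80 = 813.8 < 5300, so use break Q=5300: TC = 30,510×€129.80 + (30,510/5300.0)×324 + (5300.0/2)×0.23×€129.80 = €4,041,176.24.
EOQ at €127.80 = 820.1 < 21000, so use break Q=21000: TC = 30,510×€127.80 + (30,510/21000.0)×324 + (21000.0/2)×0.23×€127.80 = €4,208,285.73.
Lowest total cost among the candidates is at Q = 809.4.

TC* ≈ €4,027,337.27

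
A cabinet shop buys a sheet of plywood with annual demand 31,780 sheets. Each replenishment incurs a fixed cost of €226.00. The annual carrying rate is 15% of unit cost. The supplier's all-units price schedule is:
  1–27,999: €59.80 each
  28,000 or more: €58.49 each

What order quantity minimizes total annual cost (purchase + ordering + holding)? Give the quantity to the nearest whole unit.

Holding cost per unit per year at price C is H = 0.15·C.
For each price level, check whether its EOQ is feasible; otherwise the best quantity at that price is the breakpoint.
EOQ at €59.80 = 1265.5 (feasible in tier 1): TC = 31,780×€59.80 + (31,780/1265.5)×226 + (1265.5/2)×0.15×€59.80 = €1,911,795.22.
EOQ at €58.49 = 1279.6 < 28000, so use break Q=28000: TC = 31,780×€58.49 + (31,780/28000.0)×226 + (28000.0/2)×0.15×€58.49 = €1,981,897.71.
Lowest total cost is €1,911,795.22 at Q = 1265.5.

Q* ≈ 1,265 sheets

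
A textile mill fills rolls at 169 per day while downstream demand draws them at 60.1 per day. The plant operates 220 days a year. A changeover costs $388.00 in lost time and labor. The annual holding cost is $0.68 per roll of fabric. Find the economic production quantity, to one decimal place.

Annual demand D = 60.1 × 220 = 13,222.
Production build-up factor (1 − d/p) = 1 − 60.1/169 = 0.6444.
Q* = √(2DS / (H(1 − d/p))) = √(2 × 13,222 × 388 / (0.68 × 0.6444)).
= √(10,260,272 / 0.4382) ≈ 4838.986.

Q* ≈ 4,839.0 rolls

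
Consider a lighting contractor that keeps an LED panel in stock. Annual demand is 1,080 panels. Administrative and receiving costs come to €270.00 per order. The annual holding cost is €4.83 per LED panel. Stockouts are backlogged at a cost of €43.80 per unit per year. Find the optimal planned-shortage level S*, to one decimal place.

With planned backorders, Q* = √(2DS/H) · √((H+B)/B).
√(2DS/H) = √(2 × 1,080 × 270 / 4.83) = 347.484.
√((H+B)/B) = √((4.83+43.8)/43.8) = 1.0537.
Q* ≈ 366.143.
S* = Q* · H/(H+B) = 366.143 × 4.83/48.63 ≈ 36.366.

S* ≈ 36.4 panels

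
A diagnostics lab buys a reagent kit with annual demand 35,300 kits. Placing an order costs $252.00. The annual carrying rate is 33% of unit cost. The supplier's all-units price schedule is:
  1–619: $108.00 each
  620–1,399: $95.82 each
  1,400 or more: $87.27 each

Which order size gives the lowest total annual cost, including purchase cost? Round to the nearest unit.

Q* ≈ 1,400 kits

Holding cost per unit per year at price C is H = 0.33·C.
Candidates are each tier's EOQ (if it falls in that tier) and each price-break quantity.
Tier 1 ($108.00): EOQ = 706.5 exceeds tier's upper bound 619, so this tier is dominated.
EOQ at $95.82 = 750.1 (feasible in tier 2): TC = 35,300×$95.82 + (35,300/750.1)×252 + (750.1/2)×0.33×$95.82 = $3,406,164.52.
EOQ at $87.27 = 786.0 < 1400, so use break Q=1400: TC = 35,300×$87.27 + (35,300/1400.0)×252 + (1400.0/2)×0.33×$87.27 = $3,107,144.37.
Lowest total cost is $3,107,144.37 at Q = 1400.0.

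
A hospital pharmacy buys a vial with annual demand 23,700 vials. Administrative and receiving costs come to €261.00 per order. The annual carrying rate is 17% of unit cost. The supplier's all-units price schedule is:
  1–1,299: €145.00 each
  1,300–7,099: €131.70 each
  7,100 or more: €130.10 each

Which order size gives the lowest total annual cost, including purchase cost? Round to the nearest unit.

Q* ≈ 1,300 vials

Holding cost per unit per year at price C is H = 0.17·C.
For each price level, check whether its EOQ is feasible; otherwise the best quantity at that price is the breakpoint.
EOQ at €145.00 = 708.4 (feasible in tier 1): TC = 23,700×€145.00 + (23,700/708.4)×261 + (708.4/2)×0.17×€145.00 = €3,453,962.96.
EOQ at €131.70 = 743.3 < 1300, so use break Q=1300: TC = 23,700×€131.70 + (23,700/1300.0)×261 + (1300.0/2)×0.17×€131.70 = €3,140,601.08.
EOQ at €130.10 = 747.9 < 7100, so use break Q=7100: TC = 23,700×€130.10 + (23,700/7100.0)×261 + (7100.0/2)×0.17×€130.10 = €3,162,756.58.
Lowest total cost is €3,140,601.08 at Q = 1300.0.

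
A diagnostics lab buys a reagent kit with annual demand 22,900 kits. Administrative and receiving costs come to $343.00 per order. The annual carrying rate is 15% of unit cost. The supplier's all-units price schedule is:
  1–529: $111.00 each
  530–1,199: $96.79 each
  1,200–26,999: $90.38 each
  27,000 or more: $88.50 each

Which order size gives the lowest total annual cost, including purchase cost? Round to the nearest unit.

Q* ≈ 1,200 kits

Holding cost per unit per year at price C is H = 0.15·C.
For each price level, check whether its EOQ is feasible; otherwise the best quantity at that price is the breakpoint.
Tier 1 ($111.00): EOQ = 971.3 exceeds tier's upper bound 529, so this tier is dominated.
EOQ at $96.79 = 1040.2 (feasible in tier 2): TC = 22,900×$96.79 + (22,900/1040.2)×343 + (1040.2/2)×0.15×$96.79 = $2,231,593.22.
EOQ at $90.38 = 1076.5 < 1200, so use break Q=1200: TC = 22,900×$90.38 + (22,900/1200.0)×343 + (1200.0/2)×0.15×$90.38 = $2,084,381.78.
EOQ at $88.50 = 1087.8 < 27000, so use break Q=27000: TC = 22,900×$88.50 + (22,900/27000.0)×343 + (27000.0/2)×0.15×$88.50 = $2,206,153.41.
Lowest total cost is $2,084,381.78 at Q = 1200.0.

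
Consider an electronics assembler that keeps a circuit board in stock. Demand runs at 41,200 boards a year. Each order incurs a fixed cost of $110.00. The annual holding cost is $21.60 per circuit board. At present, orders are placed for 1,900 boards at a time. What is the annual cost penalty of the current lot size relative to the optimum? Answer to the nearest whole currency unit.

Extra cost ≈ $8,913 per year

EOQ = √(2DS/H) = √(2 × 41,200 × 110 / 21.6) ≈ 647.79.
Cost at Q* = (D/Q*)S + (Q*/2)H = √(2DSH) ≈ $13,992.23.
Cost at Q = 1,900: (41,200/1,900)×110 + (1,900/2)×21.6 = $2,385.26 + $20,520.00 = $22,905.26.
Excess = $22,905.26 − $13,992.23 = $8,913.04.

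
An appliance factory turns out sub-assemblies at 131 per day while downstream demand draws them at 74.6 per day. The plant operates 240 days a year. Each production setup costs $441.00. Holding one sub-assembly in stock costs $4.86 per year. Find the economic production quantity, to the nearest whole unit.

Annual demand D = 74.6 × 240 = 17,904.
Production build-up factor (1 − d/p) = 1 − 74.6/131 = 0.4305.
Q* = √(2DS / (H(1 − d/p))) = √(2 × 17,904 × 441 / (4.86 × 0.4305)).
= √(15,791,328 / 2.0924) ≈ 2747.181.

Q* ≈ 2,747 sub-assemblies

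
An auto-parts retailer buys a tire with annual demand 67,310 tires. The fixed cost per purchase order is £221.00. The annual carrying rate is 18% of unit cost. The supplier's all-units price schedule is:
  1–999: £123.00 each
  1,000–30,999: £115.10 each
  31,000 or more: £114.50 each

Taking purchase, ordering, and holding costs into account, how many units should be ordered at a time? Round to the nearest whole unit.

Holding cost per unit per year at price C is H = 0.18·C.
Candidates are each tier's EOQ (if it falls in that tier) and each price-break quantity.
Tier 1 (£123.00): EOQ = 1159.2 exceeds tier's upper bound 999, so this tier is dominated.
EOQ at £115.10 = 1198.3 (feasible in tier 2): TC = 67,310×£115.10 + (67,310/1198.3)×221 + (1198.3/2)×0.18×£115.10 = £7,772,208.03.
EOQ at £114.50 = 1201.5 < 31000, so use break Q=31000: TC = 67,310×£114.50 + (67,310/31000.0)×221 + (31000.0/2)×0.18×£114.50 = £8,026,929.86.
Lowest total cost is £7,772,208.03 at Q = 1198.3.

Q* ≈ 1,198 tires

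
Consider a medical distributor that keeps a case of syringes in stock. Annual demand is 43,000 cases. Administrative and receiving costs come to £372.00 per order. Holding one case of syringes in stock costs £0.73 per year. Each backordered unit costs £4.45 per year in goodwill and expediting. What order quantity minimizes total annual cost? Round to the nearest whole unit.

With planned backorders, Q* = √(2DS/H) · √((H+B)/B).
√(2DS/H) = √(2 × 43,000 × 372 / 0.73) = 6620.019.
√((H+B)/B) = √((0.73+4.45)/4.45) = 1.0789.
Q* ≈ 7142.400.

Q* ≈ 7,142 cases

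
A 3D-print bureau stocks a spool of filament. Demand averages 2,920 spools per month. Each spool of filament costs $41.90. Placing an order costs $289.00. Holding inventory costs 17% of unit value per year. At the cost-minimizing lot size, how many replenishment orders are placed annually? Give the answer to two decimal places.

N ≈ 20.78 orders per year

Annual demand D = 2,920 × 12 = 35,040.
Holding cost H = 0.17 × $41.90 = $7.1230 per unit per year.
EOQ = √(2DS/H) = √(2 × 35,040 × 289 / 7.123) ≈ 1686.22.
Orders per year = D / Q* = 35,040 / 1686.22 ≈ 20.780.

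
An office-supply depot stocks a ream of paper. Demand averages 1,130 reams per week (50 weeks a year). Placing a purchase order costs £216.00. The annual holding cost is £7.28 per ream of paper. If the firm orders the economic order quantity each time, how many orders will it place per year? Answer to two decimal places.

Annual demand D = 1,130 × 50 = 56,500.
Q* = √(2DS/H) = √(2 × 56,500 × 216 / 7.28) ≈ 1831.05.
Orders per year = D / Q* = 56,500 / 1831.05 ≈ 30.857.

N ≈ 30.86 orders per year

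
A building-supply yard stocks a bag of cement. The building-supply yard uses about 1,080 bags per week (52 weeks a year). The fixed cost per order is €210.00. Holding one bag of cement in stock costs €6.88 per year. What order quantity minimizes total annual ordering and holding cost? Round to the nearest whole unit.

Q* ≈ 1,852 bags

Annual demand D = 1,080 × 52 = 56,160.
EOQ = √(2DS / H) = √(2 × 56,160 × 210 / 6.88).
= √(23,587,200 / 6.88) = √3,428,372.093 ≈ 1851.586.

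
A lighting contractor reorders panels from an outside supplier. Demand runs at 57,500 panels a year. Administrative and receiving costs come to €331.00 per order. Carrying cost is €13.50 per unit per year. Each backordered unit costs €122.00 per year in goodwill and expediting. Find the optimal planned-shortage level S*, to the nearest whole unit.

With planned backorders, Q* = √(2DS/H) · √((H+B)/B).
√(2DS/H) = √(2 × 57,500 × 331 / 13.5) = 1679.175.
√((H+B)/B) = √((13.5+122)/122) = 1.0539.
Q* ≈ 1769.643.
S* = Q* · H/(H+B) = 1769.643 × 13.5/135.5 ≈ 176.311.

S* ≈ 176 panels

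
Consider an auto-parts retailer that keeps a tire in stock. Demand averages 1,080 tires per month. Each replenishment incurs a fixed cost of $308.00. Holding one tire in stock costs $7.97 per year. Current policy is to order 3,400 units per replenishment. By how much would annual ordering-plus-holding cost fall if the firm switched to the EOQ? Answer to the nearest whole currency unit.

Extra cost ≈ $6,746 per year

Annual demand D = 1,080 × 12 = 12,960.
EOQ = √(2DS/H) = √(2 × 12,960 × 308 / 7.97) ≈ 1000.84.
Cost at Q* = (D/Q*)S + (Q*/2)H = √(2DSH) ≈ $7,976.68.
Cost at Q = 3,400: (12,960/3,400)×308 + (3,400/2)×7.97 = $1,174.02 + $13,549.00 = $14,723.02.
Excess = $14,723.02 − $7,976.68 = $6,746.35.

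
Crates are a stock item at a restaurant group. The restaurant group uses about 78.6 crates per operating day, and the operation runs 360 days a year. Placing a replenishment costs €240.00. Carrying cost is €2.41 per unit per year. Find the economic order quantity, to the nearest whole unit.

Q* ≈ 2,374 crates

Annual demand D = 78.6 × 360 = 28,296.
EOQ = √(2DS / H) = √(2 × 28,296 × 240 / 2.41).
= √(13,582,080 / 2.41) = √5,635,717.8423 ≈ 2373.967.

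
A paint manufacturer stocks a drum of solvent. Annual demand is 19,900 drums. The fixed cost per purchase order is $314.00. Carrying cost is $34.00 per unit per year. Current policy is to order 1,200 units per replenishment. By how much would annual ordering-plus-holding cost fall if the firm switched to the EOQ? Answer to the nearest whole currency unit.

Extra cost ≈ $4,994 per year

EOQ = √(2DS/H) = √(2 × 19,900 × 314 / 34) ≈ 606.27.
Cost at Q* = (D/Q*)S + (Q*/2)H = √(2DSH) ≈ $20,613.22.
Cost at Q = 1,200: (19,900/1,200)×314 + (1,200/2)×34 = $5,207.17 + $20,400.00 = $25,607.17.
Excess = $25,607.17 − $20,613.22 = $4,993.95.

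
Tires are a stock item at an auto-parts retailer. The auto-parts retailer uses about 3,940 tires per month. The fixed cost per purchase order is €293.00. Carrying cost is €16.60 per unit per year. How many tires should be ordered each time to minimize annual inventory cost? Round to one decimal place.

Q* ≈ 1,291.9 tires

Annual demand D = 3,940 × 12 = 47,280.
EOQ = √(2DS / H) = √(2 × 47,280 × 293 / 16.6).
= √(27,706,080 / 16.6) = √1,669,040.9639 ≈ 1291.914.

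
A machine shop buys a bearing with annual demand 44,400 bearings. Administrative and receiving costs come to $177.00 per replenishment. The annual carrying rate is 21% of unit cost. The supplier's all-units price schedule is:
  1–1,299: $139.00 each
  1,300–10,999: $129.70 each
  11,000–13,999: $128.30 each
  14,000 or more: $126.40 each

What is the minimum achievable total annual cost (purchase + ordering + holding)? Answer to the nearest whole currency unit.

Holding cost per unit per year at price C is H = 0.21·C.
For each price level, check whether its EOQ is feasible; otherwise the best quantity at that price is the breakpoint.
EOQ at $139.00 = 733.8 (feasible in tier 1): TC = 44,400×$139.00 + (44,400/733.8)×177 + (733.8/2)×0.21×$139.00 = $6,193,019.54.
EOQ at $129.70 = 759.6 < 1300, so use break Q=1300: TC = 44,400×$129.70 + (44,400/1300.0)×177 + (1300.0/2)×0.21×$129.70 = $5,782,429.28.
EOQ at $128.30 = 763.8 < 11000, so use break Q=11000: TC = 44,400×$128.30 + (44,400/11000.0)×177 + (11000.0/2)×0.21×$128.30 = $5,845,420.94.
EOQ at $126.40 = 769.5 < 14000, so use break Q=14000: TC = 44,400×$126.40 + (44,400/14000.0)×177 + (14000.0/2)×0.21×$126.40 = $5,798,529.34.
Lowest total cost among the candidates is at Q = 1300.0.

TC* ≈ $5,782,429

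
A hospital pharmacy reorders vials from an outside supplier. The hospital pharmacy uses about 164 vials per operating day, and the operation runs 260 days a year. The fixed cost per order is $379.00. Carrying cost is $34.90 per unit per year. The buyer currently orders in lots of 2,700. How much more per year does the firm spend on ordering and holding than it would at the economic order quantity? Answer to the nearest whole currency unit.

Annual demand D = 164 × 260 = 42,640.
EOQ = √(2DS/H) = √(2 × 42,640 × 379 / 34.9) ≈ 962.34.
Cost at Q* = (D/Q*)S + (Q*/2)H = √(2DSH) ≈ $33,585.82.
Cost at Q = 2,700: (42,640/2,700)×379 + (2,700/2)×34.9 = $5,985.39 + $47,115.00 = $53,100.39.
Excess = $53,100.39 − $33,585.82 = $19,514.58.

Extra cost ≈ $19,515 per year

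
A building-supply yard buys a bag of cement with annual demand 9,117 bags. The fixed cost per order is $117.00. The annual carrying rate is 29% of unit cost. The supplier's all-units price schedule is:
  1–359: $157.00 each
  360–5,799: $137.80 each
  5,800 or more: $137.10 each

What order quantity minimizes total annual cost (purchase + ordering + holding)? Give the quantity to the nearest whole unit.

Holding cost per unit per year at price C is H = 0.29·C.
Evaluate total cost at each tier's feasible EOQ or, if the EOQ is below the tier, at the tier's minimum quantity.
EOQ at $157.00 = 216.5 (feasible in tier 1): TC = 9,117×$157.00 + (9,117/216.5)×117 + (216.5/2)×0.29×$157.00 = $1,441,224.59.
EOQ at $137.80 = 231.1 < 360, so use break Q=360: TC = 9,117×$137.80 + (9,117/360.0)×117 + (360.0/2)×0.29×$137.80 = $1,266,478.78.
EOQ at $137.10 = 231.6 < 5800, so use break Q=5800: TC = 9,117×$137.10 + (9,117/5800.0)×117 + (5800.0/2)×0.29×$137.10 = $1,365,425.71.
Lowest total cost is $1,266,478.78 at Q = 360.0.

Q* ≈ 360 bags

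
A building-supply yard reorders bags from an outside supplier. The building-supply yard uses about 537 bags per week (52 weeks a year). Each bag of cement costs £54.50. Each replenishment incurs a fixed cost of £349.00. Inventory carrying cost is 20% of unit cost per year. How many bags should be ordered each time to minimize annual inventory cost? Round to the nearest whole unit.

Annual demand D = 537 × 52 = 27,924.
Holding cost H = 0.20 × £54.50 = £10.9000 per unit per year.
EOQ = √(2DS / H) = √(2 × 27,924 × 349 / 10.9).
= √(19,490,952 / 10.9) = √1,788,160.7339 ≈ 1337.221.

Q* ≈ 1,337 bags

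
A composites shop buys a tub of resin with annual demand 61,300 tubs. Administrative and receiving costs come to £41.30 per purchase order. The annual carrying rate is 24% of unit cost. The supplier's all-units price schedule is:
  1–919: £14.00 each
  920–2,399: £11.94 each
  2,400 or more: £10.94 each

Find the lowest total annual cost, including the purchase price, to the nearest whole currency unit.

Holding cost per unit per year at price C is H = 0.24·C.
For each price level, check whether its EOQ is feasible; otherwise the best quantity at that price is the breakpoint.
Tier 1 (£14.00): EOQ = 1227.6 exceeds tier's upper bound 919, so this tier is dominated.
EOQ at £11.94 = 1329.3 (feasible in tier 2): TC = 61,300×£11.94 + (61,300/1329.3)×41.3 + (1329.3/2)×0.24×£11.94 = £735,731.15.
EOQ at £10.94 = 1388.7 < 2400, so use break Q=2400: TC = 61,300×£10.94 + (61,300/2400.0)×41.3 + (2400.0/2)×0.24×£10.94 = £674,827.59.
Lowest total cost among the candidates is at Q = 2400.0.

TC* ≈ £674,828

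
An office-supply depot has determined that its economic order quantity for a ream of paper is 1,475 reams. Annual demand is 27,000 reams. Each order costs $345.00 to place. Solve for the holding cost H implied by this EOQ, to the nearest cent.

H ≈ $8.56

Invert the EOQ relation Q*² = 2DS/H.
From Q* = √(2DS/H): H = 2DS / Q*² = 2 × 27,000 × 345 / 1,475² = 8.5631.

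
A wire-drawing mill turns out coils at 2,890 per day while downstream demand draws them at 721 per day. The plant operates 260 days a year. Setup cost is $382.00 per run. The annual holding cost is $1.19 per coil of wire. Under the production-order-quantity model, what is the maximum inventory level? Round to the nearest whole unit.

Annual demand D = 721 × 260 = 187,460.
Production build-up factor (1 − d/p) = 1 − 721/2,890 = 0.7505.
Q* = √(2DS / (H(1 − d/p))) = √(2 × 187,460 × 382 / (1.19 × 0.7505)).
= √(143,219,440 / 0.8931) ≈ 12663.293.
Maximum inventory = Q*(1 − d/p) = 12663.293 × 0.7505 ≈ 9504.042.

I_max ≈ 9,504 coils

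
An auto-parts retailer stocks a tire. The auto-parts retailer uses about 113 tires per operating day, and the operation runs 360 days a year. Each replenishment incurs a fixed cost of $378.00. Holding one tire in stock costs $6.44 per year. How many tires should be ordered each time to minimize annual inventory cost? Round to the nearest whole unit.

Q* ≈ 2,185 tires

Annual demand D = 113 × 360 = 40,680.
EOQ = √(2DS / H) = √(2 × 40,680 × 378 / 6.44).
= √(30,754,080 / 6.44) = √4,775,478.2609 ≈ 2185.287.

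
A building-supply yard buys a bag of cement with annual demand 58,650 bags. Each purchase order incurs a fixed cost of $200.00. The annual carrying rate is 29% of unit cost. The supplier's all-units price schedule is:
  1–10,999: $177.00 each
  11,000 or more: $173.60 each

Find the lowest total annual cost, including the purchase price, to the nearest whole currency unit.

Holding cost per unit per year at price C is H = 0.29·C.
Evaluate total cost at each tier's feasible EOQ or, if the EOQ is below the tier, at the tier's minimum quantity.
EOQ at $177.00 = 676.0 (feasible in tier 1): TC = 58,650×$177.00 + (58,650/676.0)×200 + (676.0/2)×0.29×$177.00 = $10,415,751.61.
EOQ at $173.60 = 682.6 < 11000, so use break Q=11000: TC = 58,650×$173.60 + (58,650/11000.0)×200 + (11000.0/2)×0.29×$173.60 = $10,459,598.36.
Lowest total cost among the candidates is at Q = 676.0.

TC* ≈ $10,415,752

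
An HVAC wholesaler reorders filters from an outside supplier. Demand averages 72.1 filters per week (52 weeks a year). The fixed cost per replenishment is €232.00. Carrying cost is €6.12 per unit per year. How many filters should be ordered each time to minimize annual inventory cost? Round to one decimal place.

Q* ≈ 533.2 filters

Annual demand D = 72.1 × 52 = 3,749.2.
EOQ = √(2DS / H) = √(2 × 3,749.2 × 232 / 6.12).
= √(1,739,628.8 / 6.12) = √284,253.0719 ≈ 533.154.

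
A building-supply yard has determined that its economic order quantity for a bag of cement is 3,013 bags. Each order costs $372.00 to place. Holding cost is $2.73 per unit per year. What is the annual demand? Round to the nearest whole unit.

D ≈ 33,311 bags per year

The basic EOQ model gives Q* = √(2DS/H); rearrange for the unknown.
From Q* = √(2DS/H): D = Q*²H / (2S) = 3,013² × 2.73 / (2 × 372) = 33311.023.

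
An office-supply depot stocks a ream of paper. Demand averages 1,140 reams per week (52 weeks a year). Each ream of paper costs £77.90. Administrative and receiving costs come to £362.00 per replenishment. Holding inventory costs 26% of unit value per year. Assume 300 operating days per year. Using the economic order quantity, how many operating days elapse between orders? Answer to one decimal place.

T ≈ 7.4 days

Annual demand D = 1,140 × 52 = 59,280.
Holding cost H = 0.26 × £77.90 = £20.2540 per unit per year.
Q* = √(2DS/H) = √(2 × 59,280 × 362 / 20.254) ≈ 1455.69.
Cycle time = Q*/D × 300 = 1455.69 / 59,280 × 300 ≈ 7.367 days.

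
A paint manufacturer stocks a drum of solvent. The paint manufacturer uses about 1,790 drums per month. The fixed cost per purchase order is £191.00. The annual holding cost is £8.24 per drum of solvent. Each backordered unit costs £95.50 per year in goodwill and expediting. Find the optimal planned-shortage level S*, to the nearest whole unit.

S* ≈ 83 drums

Annual demand D = 1,790 × 12 = 21,480.
With planned backorders, Q* = √(2DS/H) · √((H+B)/B).
√(2DS/H) = √(2 × 21,480 × 191 / 8.24) = 997.896.
√((H+B)/B) = √((8.24+95.5)/95.5) = 1.0422.
Q* ≈ 1040.056.
S* = Q* · H/(H+B) = 1040.056 × 8.24/103.74 ≈ 82.611.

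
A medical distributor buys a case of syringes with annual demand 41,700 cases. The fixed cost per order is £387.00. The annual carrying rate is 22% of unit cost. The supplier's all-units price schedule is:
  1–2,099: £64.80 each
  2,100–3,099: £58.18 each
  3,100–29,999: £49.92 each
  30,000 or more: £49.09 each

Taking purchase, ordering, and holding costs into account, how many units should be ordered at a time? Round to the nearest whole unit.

Holding cost per unit per year at price C is H = 0.22·C.
Candidates are each tier's EOQ (if it falls in that tier) and each price-break quantity.
EOQ at £64.80 = 1504.7 (feasible in tier 1): TC = 41,700×£64.80 + (41,700/1504.7)×387 + (1504.7/2)×0.22×£64.80 = £2,723,610.50.
EOQ at £58.18 = 1588.0 < 2100, so use break Q=2100: TC = 41,700×£58.18 + (41,700/2100.0)×387 + (2100.0/2)×0.22×£58.18 = £2,447,230.29.
EOQ at £49.92 = 1714.3 < 3100, so use break Q=3100: TC = 41,700×£49.92 + (41,700/3100.0)×387 + (3100.0/2)×0.22×£49.92 = £2,103,892.49.
EOQ at £49.09 = 1728.7 < 30000, so use break Q=30000: TC = 41,700×£49.09 + (41,700/30000.0)×387 + (30000.0/2)×0.22×£49.09 = £2,209,587.93.
Lowest total cost is £2,103,892.49 at Q = 3100.0.

Q* ≈ 3,100 cases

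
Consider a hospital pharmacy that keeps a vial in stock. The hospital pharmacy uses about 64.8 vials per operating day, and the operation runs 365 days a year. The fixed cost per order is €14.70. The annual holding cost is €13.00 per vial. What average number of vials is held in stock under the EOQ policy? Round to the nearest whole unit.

Annual demand D = 64.8 × 365 = 23,652.
EOQ = √(2DS/H) = √(2 × 23,652 × 14.7 / 13) ≈ 231.28.
Average inventory = Q*/2 ≈ 231.28 / 2 = 115.639.

Average inventory ≈ 116 vials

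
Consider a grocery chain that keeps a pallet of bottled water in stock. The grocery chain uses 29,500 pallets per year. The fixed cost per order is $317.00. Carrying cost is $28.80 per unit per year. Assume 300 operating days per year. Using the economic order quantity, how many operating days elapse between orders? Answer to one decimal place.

EOQ = √(2DS/H) = √(2 × 29,500 × 317 / 28.8) ≈ 805.86.
Cycle time = Q*/D × 300 = 805.86 / 29,500 × 300 ≈ 8.195 days.

T ≈ 8.2 days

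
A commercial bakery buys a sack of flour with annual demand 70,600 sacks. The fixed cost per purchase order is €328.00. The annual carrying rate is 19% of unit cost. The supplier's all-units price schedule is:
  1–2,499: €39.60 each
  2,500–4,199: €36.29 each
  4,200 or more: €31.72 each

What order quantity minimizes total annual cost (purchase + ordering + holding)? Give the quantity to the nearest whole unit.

Q* ≈ 4,200 sacks

Holding cost per unit per year at price C is H = 0.19·C.
Evaluate total cost at each tier's feasible EOQ or, if the EOQ is below the tier, at the tier's minimum quantity.
EOQ at €39.60 = 2481.0 (feasible in tier 1): TC = 70,600×€39.60 + (70,600/2481.0)×328 + (2481.0/2)×0.19×€39.60 = €2,814,427.18.
EOQ at €36.29 = 2591.7 (feasible in tier 2): TC = 70,600×€36.29 + (70,600/2591.7)×328 + (2591.7/2)×0.19×€36.29 = €2,579,944.00.
EOQ at €31.72 = 2772.1 < 4200, so use break Q=4200: TC = 70,600×€31.72 + (70,600/4200.0)×328 + (4200.0/2)×0.19×€31.72 = €2,257,601.80.
Lowest total cost is €2,257,601.80 at Q = 4200.0.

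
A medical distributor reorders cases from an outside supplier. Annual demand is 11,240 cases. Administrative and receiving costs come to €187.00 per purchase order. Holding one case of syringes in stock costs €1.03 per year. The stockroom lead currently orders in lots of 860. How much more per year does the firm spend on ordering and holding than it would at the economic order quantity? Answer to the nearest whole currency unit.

Extra cost ≈ €806 per year

EOQ = √(2DS/H) = √(2 × 11,240 × 187 / 1.03) ≈ 2020.23.
Cost at Q* = (D/Q*)S + (Q*/2)H = √(2DSH) ≈ €2,080.83.
Cost at Q = 860: (11,240/860)×187 + (860/2)×1.03 = €2,444.05 + €442.90 = €2,886.95.
Excess = €2,886.95 − €2,080.83 = €806.11.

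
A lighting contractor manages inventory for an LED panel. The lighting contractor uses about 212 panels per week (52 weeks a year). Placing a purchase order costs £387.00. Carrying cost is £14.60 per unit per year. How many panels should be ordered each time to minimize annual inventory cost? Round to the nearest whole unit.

Q* ≈ 764 panels

Annual demand D = 212 × 52 = 11,024.
EOQ = √(2DS / H) = √(2 × 11,024 × 387 / 14.6).
= √(8,532,576 / 14.6) = √584,423.0137 ≈ 764.476.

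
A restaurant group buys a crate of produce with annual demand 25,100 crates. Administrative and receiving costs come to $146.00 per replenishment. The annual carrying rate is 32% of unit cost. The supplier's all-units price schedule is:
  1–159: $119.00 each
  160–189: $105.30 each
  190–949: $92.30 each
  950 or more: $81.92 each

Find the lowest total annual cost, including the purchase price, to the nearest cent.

TC* ≈ $2,072,501.31

Holding cost per unit per year at price C is H = 0.32·C.
Evaluate total cost at each tier's feasible EOQ or, if the EOQ is below the tier, at the tier's minimum quantity.
Tier 1 ($119.00): EOQ = 438.7 exceeds tier's upper bound 159, so this tier is dominated.
Tier 2 ($105.30): EOQ = 466.4 exceeds tier's upper bound 189, so this tier is dominated.
EOQ at $92.30 = 498.1 (feasible in tier 3): TC = 25,100×$92.30 + (25,100/498.1)×146 + (498.1/2)×0.32×$92.30 = $2,331,443.10.
EOQ at $81.92 = 528.8 < 950, so use break Q=950: TC = 25,100×$81.92 + (25,100/950.0)×146 + (950.0/2)×0.32×$81.92 = $2,072,501.31.
Lowest total cost among the candidates is at Q = 950.0.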